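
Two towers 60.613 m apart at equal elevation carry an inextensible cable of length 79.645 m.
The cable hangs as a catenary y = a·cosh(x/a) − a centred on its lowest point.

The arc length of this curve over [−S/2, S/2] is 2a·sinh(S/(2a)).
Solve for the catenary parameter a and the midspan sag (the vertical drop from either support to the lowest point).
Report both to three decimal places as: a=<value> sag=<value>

a=23.053 sag=22.961

seed: a₀ = √(S³/(24(L−S))) = √(60.613³/(24·19.032)) = 22.080090
iter 1: u=1.372571  f(a)=+1.875e+00  f'(a)=-2.071e+00  a ← 22.080090 − (+1.875e+00/-2.071e+00) = 22.985470
iter 2: u=1.318507  f(a)=+1.215e-01  f'(a)=-1.811e+00  a ← 22.985470 − (+1.215e-01/-1.811e+00) = 23.052575
iter 3: u=1.314669  f(a)=+5.884e-04  f'(a)=-1.793e+00  a ← 23.052575 − (+5.884e-04/-1.793e+00) = 23.052903
iter 4: u=1.314650  f(a)=+1.394e-08  f'(a)=-1.793e+00  a ← 23.052903 − (+1.394e-08/-1.793e+00) = 23.052903
iter 5: u=1.314650  f(a)=+1.421e-14  f'(a)=-1.793e+00  a ← 23.052903 − (+1.421e-14/-1.793e+00) = 23.052903
converged: |Δa| < 1e-12 after 5 iterations
sag = a·(cosh(S/(2a)) − 1) = 23.052903·(cosh(1.314650) − 1) = 22.960876
T_max/T_min = cosh(S/(2a)) = 1.996008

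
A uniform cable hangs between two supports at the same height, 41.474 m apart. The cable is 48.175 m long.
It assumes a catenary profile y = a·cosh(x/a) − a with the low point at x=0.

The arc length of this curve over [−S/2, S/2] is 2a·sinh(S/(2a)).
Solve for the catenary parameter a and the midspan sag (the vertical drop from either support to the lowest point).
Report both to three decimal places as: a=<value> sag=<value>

a=21.554 sag=10.769

seed: a₀ = √(S³/(24(L−S))) = √(41.474³/(24·6.701)) = 21.061459
iter 1: u=0.984595  f(a)=+3.324e-01  f'(a)=-7.002e-01  a ← 21.061459 − (+3.324e-01/-7.002e-01) = 21.536195
iter 2: u=0.962891  f(a)=+1.157e-02  f'(a)=-6.522e-01  a ← 21.536195 − (+1.157e-02/-6.522e-01) = 21.553936
iter 3: u=0.962098  f(a)=+1.514e-05  f'(a)=-6.505e-01  a ← 21.553936 − (+1.514e-05/-6.505e-01) = 21.553960
iter 4: u=0.962097  f(a)=+2.600e-11  f'(a)=-6.505e-01  a ← 21.553960 − (+2.600e-11/-6.505e-01) = 21.553960
iter 5: u=0.962097  f(a)=+1.421e-14  f'(a)=-6.505e-01  a ← 21.553960 − (+1.421e-14/-6.505e-01) = 21.553960
converged: |Δa| < 1e-12 after 5 iterations
sag = a·(cosh(S/(2a)) − 1) = 21.553960·(cosh(0.962097) − 1) = 10.769110
T_max/T_min = cosh(S/(2a)) = 1.499635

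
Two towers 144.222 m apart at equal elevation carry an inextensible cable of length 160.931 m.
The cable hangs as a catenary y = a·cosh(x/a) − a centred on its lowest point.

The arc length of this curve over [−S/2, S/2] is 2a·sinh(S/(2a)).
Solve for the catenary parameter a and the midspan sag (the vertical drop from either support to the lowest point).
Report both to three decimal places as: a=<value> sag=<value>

a=87.955 sag=31.254

seed: a₀ = √(S³/(24(L−S))) = √(144.222³/(24·16.709)) = 86.490104
iter 1: u=0.833749  f(a)=+5.905e-01  f'(a)=-4.139e-01  a ← 86.490104 − (+5.905e-01/-4.139e-01) = 87.916627
iter 2: u=0.820220  f(a)=+1.493e-02  f'(a)=-3.932e-01  a ← 87.916627 − (+1.493e-02/-3.932e-01) = 87.954583
iter 3: u=0.819866  f(a)=+1.008e-05  f'(a)=-3.927e-01  a ← 87.954583 − (+1.008e-05/-3.927e-01) = 87.954609
iter 4: u=0.819866  f(a)=+4.604e-12  f'(a)=-3.927e-01  a ← 87.954609 − (+4.604e-12/-3.927e-01) = 87.954609
converged: |Δa| < 1e-12 after 4 iterations
sag = a·(cosh(S/(2a)) − 1) = 87.954609·(cosh(0.819866) − 1) = 31.254073
T_max/T_min = cosh(S/(2a)) = 1.355343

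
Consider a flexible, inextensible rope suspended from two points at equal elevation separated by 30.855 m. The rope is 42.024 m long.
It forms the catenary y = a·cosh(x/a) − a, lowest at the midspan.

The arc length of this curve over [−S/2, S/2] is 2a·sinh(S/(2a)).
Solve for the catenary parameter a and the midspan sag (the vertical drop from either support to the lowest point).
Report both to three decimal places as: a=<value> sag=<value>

a=10.995 sag=12.720

seed: a₀ = √(S³/(24(L−S))) = √(30.855³/(24·11.169)) = 10.468286
iter 1: u=1.473737  f(a)=+1.278e+00  f'(a)=-2.635e+00  a ← 10.468286 − (+1.278e+00/-2.635e+00) = 10.953168
iter 2: u=1.408497  f(a)=+9.413e-02  f'(a)=-2.260e+00  a ← 10.953168 − (+9.413e-02/-2.260e+00) = 10.994824
iter 3: u=1.403160  f(a)=+6.008e-04  f'(a)=-2.231e+00  a ← 10.994824 − (+6.008e-04/-2.231e+00) = 10.995093
iter 4: u=1.403126  f(a)=+2.482e-08  f'(a)=-2.231e+00  a ← 10.995093 − (+2.482e-08/-2.231e+00) = 10.995093
iter 5: u=1.403126  f(a)=+0.000e+00  f'(a)=-2.231e+00  a ← 10.995093 − (+0.000e+00/-2.231e+00) = 10.995093
converged: |Δa| < 1e-12 after 5 iterations
sag = a·(cosh(S/(2a)) − 1) = 10.995093·(cosh(1.403126) − 1) = 12.719801
T_max/T_min = cosh(S/(2a)) = 2.156862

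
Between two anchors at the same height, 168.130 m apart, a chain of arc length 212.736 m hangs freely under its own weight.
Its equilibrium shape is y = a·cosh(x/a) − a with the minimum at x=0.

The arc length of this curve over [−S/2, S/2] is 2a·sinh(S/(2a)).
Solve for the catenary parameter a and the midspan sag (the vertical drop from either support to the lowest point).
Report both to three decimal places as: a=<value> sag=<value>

seed: a₀ = √(S³/(24(L−S))) = √(168.130³/(24·44.606)) = 66.629347
iter 1: u=1.261681  f(a)=+3.688e+00  f'(a)=-1.565e+00  a ← 66.629347 − (+3.688e+00/-1.565e+00) = 68.986489
iter 2: u=1.218572  f(a)=+2.047e-01  f'(a)=-1.395e+00  a ← 68.986489 − (+2.047e-01/-1.395e+00) = 69.133230
iter 3: u=1.215985  f(a)=+7.131e-04  f'(a)=-1.386e+00  a ← 69.133230 − (+7.131e-04/-1.386e+00) = 69.133745
iter 4: u=1.215976  f(a)=+8.717e-09  f'(a)=-1.385e+00  a ← 69.133745 − (+8.717e-09/-1.385e+00) = 69.133745
iter 5: u=1.215976  f(a)=+0.000e+00  f'(a)=-1.385e+00  a ← 69.133745 − (+0.000e+00/-1.385e+00) = 69.133745
converged: |Δa| < 1e-12 after 5 iterations
sag = a·(cosh(S/(2a)) − 1) = 69.133745·(cosh(1.215976) − 1) = 57.726912
T_max/T_min = cosh(S/(2a)) = 1.835003

a=69.134 sag=57.727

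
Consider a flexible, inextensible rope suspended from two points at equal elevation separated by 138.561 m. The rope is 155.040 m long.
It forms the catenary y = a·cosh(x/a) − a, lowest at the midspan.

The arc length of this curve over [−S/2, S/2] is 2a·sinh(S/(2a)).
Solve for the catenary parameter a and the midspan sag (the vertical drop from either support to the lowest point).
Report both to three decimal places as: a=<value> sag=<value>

a=83.439 sag=30.453

seed: a₀ = √(S³/(24(L−S))) = √(138.561³/(24·16.479)) = 82.014467
iter 1: u=0.844735  f(a)=+5.980e-01  f'(a)=-4.313e-01  a ← 82.014467 − (+5.980e-01/-4.313e-01) = 83.401158
iter 2: u=0.830690  f(a)=+1.550e-02  f'(a)=-4.092e-01  a ← 83.401158 − (+1.550e-02/-4.092e-01) = 83.439051
iter 3: u=0.830313  f(a)=+1.104e-05  f'(a)=-4.086e-01  a ← 83.439051 − (+1.104e-05/-4.086e-01) = 83.439078
iter 4: u=0.830312  f(a)=+5.599e-12  f'(a)=-4.086e-01  a ← 83.439078 − (+5.599e-12/-4.086e-01) = 83.439078
converged: |Δa| < 1e-12 after 4 iterations
sag = a·(cosh(S/(2a)) − 1) = 83.439078·(cosh(0.830312) − 1) = 30.453108
T_max/T_min = cosh(S/(2a)) = 1.364974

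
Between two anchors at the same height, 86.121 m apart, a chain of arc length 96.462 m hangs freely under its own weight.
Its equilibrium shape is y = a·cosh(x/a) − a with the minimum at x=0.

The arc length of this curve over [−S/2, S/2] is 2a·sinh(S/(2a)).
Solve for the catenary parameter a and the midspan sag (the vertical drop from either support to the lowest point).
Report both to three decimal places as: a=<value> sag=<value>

a=51.621 sag=19.026

seed: a₀ = √(S³/(24(L−S))) = √(86.121³/(24·10.341)) = 50.731383
iter 1: u=0.848794  f(a)=+3.790e-01  f'(a)=-4.378e-01  a ← 50.731383 − (+3.790e-01/-4.378e-01) = 51.596966
iter 2: u=0.834555  f(a)=+9.917e-03  f'(a)=-4.152e-01  a ← 51.596966 − (+9.917e-03/-4.152e-01) = 51.620851
iter 3: u=0.834169  f(a)=+7.195e-06  f'(a)=-4.146e-01  a ← 51.620851 − (+7.195e-06/-4.146e-01) = 51.620868
iter 4: u=0.834168  f(a)=+3.809e-12  f'(a)=-4.146e-01  a ← 51.620868 − (+3.809e-12/-4.146e-01) = 51.620868
converged: |Δa| < 1e-12 after 4 iterations
sag = a·(cosh(S/(2a)) − 1) = 51.620868·(cosh(0.834168) − 1) = 19.025741
T_max/T_min = cosh(S/(2a)) = 1.368567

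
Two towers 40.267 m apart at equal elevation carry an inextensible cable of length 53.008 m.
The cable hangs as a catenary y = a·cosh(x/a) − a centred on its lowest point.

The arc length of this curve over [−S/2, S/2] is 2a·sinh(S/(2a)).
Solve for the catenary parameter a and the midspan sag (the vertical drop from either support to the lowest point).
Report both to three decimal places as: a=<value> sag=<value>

a=15.261 sag=15.323

seed: a₀ = √(S³/(24(L−S))) = √(40.267³/(24·12.741)) = 14.612231
iter 1: u=1.377853  f(a)=+1.266e+00  f'(a)=-2.098e+00  a ← 14.612231 − (+1.266e+00/-2.098e+00) = 15.215394
iter 2: u=1.323232  f(a)=+8.258e-02  f'(a)=-1.833e+00  a ← 15.215394 − (+8.258e-02/-1.833e+00) = 15.260456
iter 3: u=1.319325  f(a)=+4.059e-04  f'(a)=-1.815e+00  a ← 15.260456 − (+4.059e-04/-1.815e+00) = 15.260680
iter 4: u=1.319306  f(a)=+9.911e-09  f'(a)=-1.814e+00  a ← 15.260680 − (+9.911e-09/-1.814e+00) = 15.260680
iter 5: u=1.319306  f(a)=-7.105e-15  f'(a)=-1.814e+00  a ← 15.260680 − (-7.105e-15/-1.814e+00) = 15.260680
converged: |Δa| < 1e-12 after 5 iterations
sag = a·(cosh(S/(2a)) − 1) = 15.260680·(cosh(1.319306) − 1) = 15.322818
T_max/T_min = cosh(S/(2a)) = 2.004072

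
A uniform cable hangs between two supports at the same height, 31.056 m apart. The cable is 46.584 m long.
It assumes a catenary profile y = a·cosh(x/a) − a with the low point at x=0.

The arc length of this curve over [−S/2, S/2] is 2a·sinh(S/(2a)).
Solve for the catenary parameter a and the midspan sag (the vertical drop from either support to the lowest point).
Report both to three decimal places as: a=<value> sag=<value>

seed: a₀ = √(S³/(24(L−S))) = √(31.056³/(24·15.528)) = 8.965095
iter 1: u=1.732051  f(a)=+2.503e+00  f'(a)=-4.621e+00  a ← 8.965095 − (+2.503e+00/-4.621e+00) = 9.506678
iter 2: u=1.633378  f(a)=+2.447e-01  f'(a)=-3.758e+00  a ← 9.506678 − (+2.447e-01/-3.758e+00) = 9.571801
iter 3: u=1.622265  f(a)=+2.900e-03  f'(a)=-3.669e+00  a ← 9.571801 − (+2.900e-03/-3.669e+00) = 9.572592
iter 4: u=1.622131  f(a)=+4.179e-07  f'(a)=-3.668e+00  a ← 9.572592 − (+4.179e-07/-3.668e+00) = 9.572592
iter 5: u=1.622131  f(a)=+2.842e-14  f'(a)=-3.668e+00  a ← 9.572592 − (+2.842e-14/-3.668e+00) = 9.572592
converged: |Δa| < 1e-12 after 5 iterations
sag = a·(cosh(S/(2a)) − 1) = 9.572592·(cosh(1.622131) − 1) = 15.609779
T_max/T_min = cosh(S/(2a)) = 2.630674

a=9.573 sag=15.610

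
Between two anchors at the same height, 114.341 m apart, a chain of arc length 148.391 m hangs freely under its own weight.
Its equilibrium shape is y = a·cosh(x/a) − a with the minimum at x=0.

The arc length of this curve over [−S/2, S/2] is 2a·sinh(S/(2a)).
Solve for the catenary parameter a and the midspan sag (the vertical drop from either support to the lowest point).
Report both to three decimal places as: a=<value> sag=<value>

a=44.563 sag=41.987

seed: a₀ = √(S³/(24(L−S))) = √(114.341³/(24·34.050)) = 42.769956
iter 1: u=1.336698  f(a)=+3.175e+00  f'(a)=-1.896e+00  a ← 42.769956 − (+3.175e+00/-1.896e+00) = 44.444781
iter 2: u=1.286326  f(a)=+1.960e-01  f'(a)=-1.668e+00  a ← 44.444781 − (+1.960e-01/-1.668e+00) = 44.562285
iter 3: u=1.282935  f(a)=+8.558e-04  f'(a)=-1.653e+00  a ← 44.562285 − (+8.558e-04/-1.653e+00) = 44.562803
iter 4: u=1.282920  f(a)=+1.648e-08  f'(a)=-1.653e+00  a ← 44.562803 − (+1.648e-08/-1.653e+00) = 44.562803
iter 5: u=1.282920  f(a)=+0.000e+00  f'(a)=-1.653e+00  a ← 44.562803 − (+0.000e+00/-1.653e+00) = 44.562803
converged: |Δa| < 1e-12 after 5 iterations
sag = a·(cosh(S/(2a)) − 1) = 44.562803·(cosh(1.282920) − 1) = 41.986695
T_max/T_min = cosh(S/(2a)) = 1.942192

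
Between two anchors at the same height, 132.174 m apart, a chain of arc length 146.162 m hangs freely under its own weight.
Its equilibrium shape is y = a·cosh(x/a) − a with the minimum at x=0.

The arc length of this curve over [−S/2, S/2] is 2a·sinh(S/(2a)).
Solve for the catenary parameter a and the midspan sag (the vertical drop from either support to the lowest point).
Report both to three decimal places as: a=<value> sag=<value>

a=84.220 sag=27.287

seed: a₀ = √(S³/(24(L−S))) = √(132.174³/(24·13.988)) = 82.934574
iter 1: u=0.796857  f(a)=+4.509e-01  f'(a)=-3.592e-01  a ← 82.934574 − (+4.509e-01/-3.592e-01) = 84.189677
iter 2: u=0.784977  f(a)=+1.044e-02  f'(a)=-3.428e-01  a ← 84.189677 − (+1.044e-02/-3.428e-01) = 84.220132
iter 3: u=0.784694  f(a)=+5.890e-06  f'(a)=-3.424e-01  a ← 84.220132 − (+5.890e-06/-3.424e-01) = 84.220149
iter 4: u=0.784693  f(a)=+1.876e-12  f'(a)=-3.424e-01  a ← 84.220149 − (+1.876e-12/-3.424e-01) = 84.220149
converged: |Δa| < 1e-12 after 4 iterations
sag = a·(cosh(S/(2a)) − 1) = 84.220149·(cosh(0.784693) − 1) = 27.287098
T_max/T_min = cosh(S/(2a)) = 1.323997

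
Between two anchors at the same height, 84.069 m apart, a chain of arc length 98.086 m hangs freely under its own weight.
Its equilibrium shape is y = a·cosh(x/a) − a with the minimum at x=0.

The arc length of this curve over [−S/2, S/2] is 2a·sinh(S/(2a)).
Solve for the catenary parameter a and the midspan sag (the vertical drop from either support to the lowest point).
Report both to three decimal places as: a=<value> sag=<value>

a=43.039 sag=22.211

seed: a₀ = √(S³/(24(L−S))) = √(84.069³/(24·14.017)) = 42.026252
iter 1: u=1.000196  f(a)=+7.181e-01  f'(a)=-7.362e-01  a ← 42.026252 − (+7.181e-01/-7.362e-01) = 43.001585
iter 2: u=0.977510  f(a)=+2.576e-02  f'(a)=-6.843e-01  a ← 43.001585 − (+2.576e-02/-6.843e-01) = 43.039227
iter 3: u=0.976656  f(a)=+3.587e-05  f'(a)=-6.824e-01  a ← 43.039227 − (+3.587e-05/-6.824e-01) = 43.039280
iter 4: u=0.976654  f(a)=+6.982e-11  f'(a)=-6.824e-01  a ← 43.039280 − (+6.982e-11/-6.824e-01) = 43.039280
iter 5: u=0.976654  f(a)=+0.000e+00  f'(a)=-6.824e-01  a ← 43.039280 − (+0.000e+00/-6.824e-01) = 43.039280
converged: |Δa| < 1e-12 after 5 iterations
sag = a·(cosh(S/(2a)) − 1) = 43.039280·(cosh(0.976654) − 1) = 22.210973
T_max/T_min = cosh(S/(2a)) = 1.516063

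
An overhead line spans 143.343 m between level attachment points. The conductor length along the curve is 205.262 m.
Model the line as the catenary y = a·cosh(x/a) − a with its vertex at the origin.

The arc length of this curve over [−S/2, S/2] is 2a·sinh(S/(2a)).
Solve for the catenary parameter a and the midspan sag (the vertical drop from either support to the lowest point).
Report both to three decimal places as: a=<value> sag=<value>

a=47.158 sag=65.789

seed: a₀ = √(S³/(24(L−S))) = √(143.343³/(24·61.919)) = 44.519179
iter 1: u=1.609902  f(a)=+8.537e+00  f'(a)=-3.573e+00  a ← 44.519179 − (+8.537e+00/-3.573e+00) = 46.908837
iter 2: u=1.527889  f(a)=+7.356e-01  f'(a)=-2.981e+00  a ← 46.908837 − (+7.356e-01/-2.981e+00) = 47.155574
iter 3: u=1.519895  f(a)=+6.598e-03  f'(a)=-2.928e+00  a ← 47.155574 − (+6.598e-03/-2.928e+00) = 47.157827
iter 4: u=1.519822  f(a)=+5.414e-07  f'(a)=-2.928e+00  a ← 47.157827 − (+5.414e-07/-2.928e+00) = 47.157827
iter 5: u=1.519822  f(a)=+2.842e-14  f'(a)=-2.928e+00  a ← 47.157827 − (+2.842e-14/-2.928e+00) = 47.157827
converged: |Δa| < 1e-12 after 5 iterations
sag = a·(cosh(S/(2a)) − 1) = 47.157827·(cosh(1.519822) − 1) = 65.788987
T_max/T_min = cosh(S/(2a)) = 2.395081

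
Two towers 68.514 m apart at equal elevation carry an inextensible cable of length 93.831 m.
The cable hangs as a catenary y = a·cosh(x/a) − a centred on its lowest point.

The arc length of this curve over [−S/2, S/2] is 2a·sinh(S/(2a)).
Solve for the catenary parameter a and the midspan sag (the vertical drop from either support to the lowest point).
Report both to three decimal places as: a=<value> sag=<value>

seed: a₀ = √(S³/(24(L−S))) = √(68.514³/(24·25.317)) = 23.006854
iter 1: u=1.488991  f(a)=+2.959e+00  f'(a)=-2.729e+00  a ← 23.006854 − (+2.959e+00/-2.729e+00) = 24.091238
iter 2: u=1.421969  f(a)=+2.221e-01  f'(a)=-2.333e+00  a ← 24.091238 − (+2.221e-01/-2.333e+00) = 24.186413
iter 3: u=1.416374  f(a)=+1.475e-03  f'(a)=-2.303e+00  a ← 24.186413 − (+1.475e-03/-2.303e+00) = 24.187054
iter 4: u=1.416336  f(a)=+6.603e-08  f'(a)=-2.302e+00  a ← 24.187054 − (+6.603e-08/-2.302e+00) = 24.187054
iter 5: u=1.416336  f(a)=+0.000e+00  f'(a)=-2.302e+00  a ← 24.187054 − (+0.000e+00/-2.302e+00) = 24.187054
converged: |Δa| < 1e-12 after 5 iterations
sag = a·(cosh(S/(2a)) − 1) = 24.187054·(cosh(1.416336) − 1) = 28.596255
T_max/T_min = cosh(S/(2a)) = 2.182296

a=24.187 sag=28.596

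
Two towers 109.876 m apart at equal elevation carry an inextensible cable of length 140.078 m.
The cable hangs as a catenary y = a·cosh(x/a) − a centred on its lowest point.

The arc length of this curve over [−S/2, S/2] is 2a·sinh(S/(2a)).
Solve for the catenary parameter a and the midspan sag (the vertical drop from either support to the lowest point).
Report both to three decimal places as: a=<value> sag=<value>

seed: a₀ = √(S³/(24(L−S))) = √(109.876³/(24·30.202)) = 42.779016
iter 1: u=1.284228  f(a)=+2.591e+00  f'(a)=-1.659e+00  a ← 42.779016 − (+2.591e+00/-1.659e+00) = 44.340537
iter 2: u=1.239002  f(a)=+1.486e-01  f'(a)=-1.474e+00  a ← 44.340537 − (+1.486e-01/-1.474e+00) = 44.441374
iter 3: u=1.236190  f(a)=+5.548e-04  f'(a)=-1.463e+00  a ← 44.441374 − (+5.548e-04/-1.463e+00) = 44.441754
iter 4: u=1.236180  f(a)=+7.796e-09  f'(a)=-1.463e+00  a ← 44.441754 − (+7.796e-09/-1.463e+00) = 44.441754
iter 5: u=1.236180  f(a)=+0.000e+00  f'(a)=-1.463e+00  a ← 44.441754 − (+0.000e+00/-1.463e+00) = 44.441754
converged: |Δa| < 1e-12 after 5 iterations
sag = a·(cosh(S/(2a)) − 1) = 44.441754·(cosh(1.236180) − 1) = 38.507212
T_max/T_min = cosh(S/(2a)) = 1.866465

a=44.442 sag=38.507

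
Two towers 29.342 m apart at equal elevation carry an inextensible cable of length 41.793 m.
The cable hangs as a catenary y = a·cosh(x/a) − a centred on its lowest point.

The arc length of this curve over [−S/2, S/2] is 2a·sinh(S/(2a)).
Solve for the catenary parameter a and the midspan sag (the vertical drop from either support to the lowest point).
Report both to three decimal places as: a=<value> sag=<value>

seed: a₀ = √(S³/(24(L−S))) = √(29.342³/(24·12.451)) = 9.194473
iter 1: u=1.595633  f(a)=+1.685e+00  f'(a)=-3.464e+00  a ← 9.194473 − (+1.685e+00/-3.464e+00) = 9.680836
iter 2: u=1.515468  f(a)=+1.429e-01  f'(a)=-2.899e+00  a ← 9.680836 − (+1.429e-01/-2.899e+00) = 9.730131
iter 3: u=1.507791  f(a)=+1.239e-03  f'(a)=-2.849e+00  a ← 9.730131 − (+1.239e-03/-2.849e+00) = 9.730566
iter 4: u=1.507723  f(a)=+9.489e-08  f'(a)=-2.848e+00  a ← 9.730566 − (+9.489e-08/-2.848e+00) = 9.730566
iter 5: u=1.507723  f(a)=+0.000e+00  f'(a)=-2.848e+00  a ← 9.730566 − (+0.000e+00/-2.848e+00) = 9.730566
converged: |Δa| < 1e-12 after 5 iterations
sag = a·(cosh(S/(2a)) − 1) = 9.730566·(cosh(1.507723) − 1) = 13.320413
T_max/T_min = cosh(S/(2a)) = 2.368925

a=9.731 sag=13.320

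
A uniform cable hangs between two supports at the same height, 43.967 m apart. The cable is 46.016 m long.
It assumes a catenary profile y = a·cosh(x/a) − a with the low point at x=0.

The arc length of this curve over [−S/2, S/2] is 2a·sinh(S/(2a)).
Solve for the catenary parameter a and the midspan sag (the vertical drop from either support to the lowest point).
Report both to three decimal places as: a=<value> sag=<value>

a=41.861 sag=5.906

seed: a₀ = √(S³/(24(L−S))) = √(43.967³/(24·2.049)) = 41.573219
iter 1: u=0.528790  f(a)=+2.884e-02  f'(a)=-1.014e-01  a ← 41.573219 − (+2.884e-02/-1.014e-01) = 41.857742
iter 2: u=0.525196  f(a)=+2.987e-04  f'(a)=-9.927e-02  a ← 41.857742 − (+2.987e-04/-9.927e-02) = 41.860751
iter 3: u=0.525158  f(a)=+3.280e-08  f'(a)=-9.925e-02  a ← 41.860751 − (+3.280e-08/-9.925e-02) = 41.860751
iter 4: u=0.525158  f(a)=+0.000e+00  f'(a)=-9.925e-02  a ← 41.860751 − (+0.000e+00/-9.925e-02) = 41.860751
converged: |Δa| < 1e-12 after 4 iterations
sag = a·(cosh(S/(2a)) − 1) = 41.860751·(cosh(0.525158) − 1) = 5.906293
T_max/T_min = cosh(S/(2a)) = 1.141094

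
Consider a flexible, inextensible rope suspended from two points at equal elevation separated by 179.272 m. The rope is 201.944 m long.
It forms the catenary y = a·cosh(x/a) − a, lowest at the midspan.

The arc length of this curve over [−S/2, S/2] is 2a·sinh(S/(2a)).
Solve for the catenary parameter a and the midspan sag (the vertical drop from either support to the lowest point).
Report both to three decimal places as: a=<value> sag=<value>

seed: a₀ = √(S³/(24(L−S))) = √(179.272³/(24·22.672)) = 102.900659
iter 1: u=0.871093  f(a)=+8.759e-01  f'(a)=-4.750e-01  a ← 102.900659 − (+8.759e-01/-4.750e-01) = 104.744570
iter 2: u=0.855758  f(a)=+2.410e-02  f'(a)=-4.492e-01  a ← 104.744570 − (+2.410e-02/-4.492e-01) = 104.798216
iter 3: u=0.855320  f(a)=+1.938e-05  f'(a)=-4.485e-01  a ← 104.798216 − (+1.938e-05/-4.485e-01) = 104.798259
iter 4: u=0.855320  f(a)=+1.259e-11  f'(a)=-4.485e-01  a ← 104.798259 − (+1.259e-11/-4.485e-01) = 104.798259
converged: |Δa| < 1e-12 after 4 iterations
sag = a·(cosh(S/(2a)) − 1) = 104.798259·(cosh(0.855320) − 1) = 40.728439
T_max/T_min = cosh(S/(2a)) = 1.388637

a=104.798 sag=40.728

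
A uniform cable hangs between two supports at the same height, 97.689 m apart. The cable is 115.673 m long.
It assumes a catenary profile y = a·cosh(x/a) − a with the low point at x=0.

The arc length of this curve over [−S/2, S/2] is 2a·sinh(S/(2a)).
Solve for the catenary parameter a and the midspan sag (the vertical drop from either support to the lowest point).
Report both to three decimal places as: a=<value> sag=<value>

seed: a₀ = √(S³/(24(L−S))) = √(97.689³/(24·17.984)) = 46.475035
iter 1: u=1.050984  f(a)=+1.020e+00  f'(a)=-8.628e-01  a ← 46.475035 − (+1.020e+00/-8.628e-01) = 47.656880
iter 2: u=1.024920  f(a)=+4.019e-02  f'(a)=-7.960e-01  a ← 47.656880 − (+4.019e-02/-7.960e-01) = 47.707372
iter 3: u=1.023835  f(a)=+6.812e-05  f'(a)=-7.933e-01  a ← 47.707372 − (+6.812e-05/-7.933e-01) = 47.707458
iter 4: u=1.023834  f(a)=+1.964e-10  f'(a)=-7.933e-01  a ← 47.707458 − (+1.964e-10/-7.933e-01) = 47.707458
iter 5: u=1.023834  f(a)=-1.421e-14  f'(a)=-7.933e-01  a ← 47.707458 − (-1.421e-14/-7.933e-01) = 47.707458
converged: |Δa| < 1e-12 after 5 iterations
sag = a·(cosh(S/(2a)) − 1) = 47.707458·(cosh(1.023834) − 1) = 27.266286
T_max/T_min = cosh(S/(2a)) = 1.571531

a=47.707 sag=27.266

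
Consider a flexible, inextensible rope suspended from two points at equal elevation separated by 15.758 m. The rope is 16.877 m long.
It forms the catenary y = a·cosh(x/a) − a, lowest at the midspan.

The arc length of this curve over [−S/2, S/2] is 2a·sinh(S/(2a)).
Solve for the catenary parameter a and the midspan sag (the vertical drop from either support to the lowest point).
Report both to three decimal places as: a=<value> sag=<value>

a=12.197 sag=2.635

seed: a₀ = √(S³/(24(L−S))) = √(15.758³/(24·1.119)) = 12.070659
iter 1: u=0.652740  f(a)=+2.408e-02  f'(a)=-1.934e-01  a ← 12.070659 − (+2.408e-02/-1.934e-01) = 12.195159
iter 2: u=0.646076  f(a)=+3.777e-04  f'(a)=-1.874e-01  a ← 12.195159 − (+3.777e-04/-1.874e-01) = 12.197174
iter 3: u=0.645969  f(a)=+9.616e-08  f'(a)=-1.873e-01  a ← 12.197174 − (+9.616e-08/-1.873e-01) = 12.197174
iter 4: u=0.645969  f(a)=+7.105e-15  f'(a)=-1.873e-01  a ← 12.197174 − (+7.105e-15/-1.873e-01) = 12.197174
converged: |Δa| < 1e-12 after 4 iterations
sag = a·(cosh(S/(2a)) − 1) = 12.197174·(cosh(0.645969) − 1) = 2.634526
T_max/T_min = cosh(S/(2a)) = 1.215995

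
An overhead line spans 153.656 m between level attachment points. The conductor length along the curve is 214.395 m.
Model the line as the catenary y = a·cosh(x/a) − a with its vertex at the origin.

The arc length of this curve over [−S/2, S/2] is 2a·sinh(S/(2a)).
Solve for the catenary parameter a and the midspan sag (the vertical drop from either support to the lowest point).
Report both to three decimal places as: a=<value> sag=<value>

a=52.611 sag=66.801

seed: a₀ = √(S³/(24(L−S))) = √(153.656³/(24·60.739)) = 49.886708
iter 1: u=1.540050  f(a)=+7.623e+00  f'(a)=-3.064e+00  a ← 49.886708 − (+7.623e+00/-3.064e+00) = 52.374948
iter 2: u=1.466885  f(a)=+6.075e-01  f'(a)=-2.593e+00  a ← 52.374948 − (+6.075e-01/-2.593e+00) = 52.609202
iter 3: u=1.460353  f(a)=+4.596e-03  f'(a)=-2.554e+00  a ← 52.609202 − (+4.596e-03/-2.554e+00) = 52.611001
iter 4: u=1.460303  f(a)=+2.674e-07  f'(a)=-2.554e+00  a ← 52.611001 − (+2.674e-07/-2.554e+00) = 52.611001
iter 5: u=1.460303  f(a)=-2.842e-14  f'(a)=-2.554e+00  a ← 52.611001 − (-2.842e-14/-2.554e+00) = 52.611001
converged: |Δa| < 1e-12 after 5 iterations
sag = a·(cosh(S/(2a)) − 1) = 52.611001·(cosh(1.460303) − 1) = 66.800981
T_max/T_min = cosh(S/(2a)) = 2.269715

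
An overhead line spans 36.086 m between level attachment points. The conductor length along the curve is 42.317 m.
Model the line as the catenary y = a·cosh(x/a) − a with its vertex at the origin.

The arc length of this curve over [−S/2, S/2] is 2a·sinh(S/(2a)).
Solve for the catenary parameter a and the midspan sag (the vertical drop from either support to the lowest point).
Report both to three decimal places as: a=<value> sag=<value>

a=18.168 sag=9.720

seed: a₀ = √(S³/(24(L−S))) = √(36.086³/(24·6.231)) = 17.726526
iter 1: u=1.017853  f(a)=+3.309e-01  f'(a)=-7.786e-01  a ← 17.726526 − (+3.309e-01/-7.786e-01) = 18.151459
iter 2: u=0.994025  f(a)=+1.227e-02  f'(a)=-7.218e-01  a ← 18.151459 − (+1.227e-02/-7.218e-01) = 18.168458
iter 3: u=0.993095  f(a)=+1.832e-05  f'(a)=-7.197e-01  a ← 18.168458 − (+1.832e-05/-7.197e-01) = 18.168484
iter 4: u=0.993093  f(a)=+4.096e-11  f'(a)=-7.197e-01  a ← 18.168484 − (+4.096e-11/-7.197e-01) = 18.168484
iter 5: u=0.993093  f(a)=-7.105e-15  f'(a)=-7.197e-01  a ← 18.168484 − (-7.105e-15/-7.197e-01) = 18.168484
converged: |Δa| < 1e-12 after 5 iterations
sag = a·(cosh(S/(2a)) − 1) = 18.168484·(cosh(0.993093) − 1) = 9.720151
T_max/T_min = cosh(S/(2a)) = 1.535001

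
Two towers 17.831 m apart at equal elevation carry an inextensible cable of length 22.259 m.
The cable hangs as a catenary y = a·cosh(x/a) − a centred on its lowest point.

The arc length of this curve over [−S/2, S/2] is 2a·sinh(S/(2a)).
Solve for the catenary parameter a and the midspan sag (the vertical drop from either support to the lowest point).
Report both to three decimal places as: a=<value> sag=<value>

a=7.562 sag=5.894

seed: a₀ = √(S³/(24(L−S))) = √(17.831³/(24·4.428)) = 7.303888
iter 1: u=1.220651  f(a)=+3.418e-01  f'(a)=-1.403e+00  a ← 7.303888 − (+3.418e-01/-1.403e+00) = 7.547523
iter 2: u=1.181248  f(a)=+1.785e-02  f'(a)=-1.260e+00  a ← 7.547523 − (+1.785e-02/-1.260e+00) = 7.561689
iter 3: u=1.179036  f(a)=+5.460e-05  f'(a)=-1.252e+00  a ← 7.561689 − (+5.460e-05/-1.252e+00) = 7.561733
iter 4: u=1.179029  f(a)=+5.143e-10  f'(a)=-1.252e+00  a ← 7.561733 − (+5.143e-10/-1.252e+00) = 7.561733
iter 5: u=1.179029  f(a)=+3.553e-15  f'(a)=-1.252e+00  a ← 7.561733 − (+3.553e-15/-1.252e+00) = 7.561733
converged: |Δa| < 1e-12 after 5 iterations
sag = a·(cosh(S/(2a)) − 1) = 7.561733·(cosh(1.179029) − 1) = 5.893585
T_max/T_min = cosh(S/(2a)) = 1.779396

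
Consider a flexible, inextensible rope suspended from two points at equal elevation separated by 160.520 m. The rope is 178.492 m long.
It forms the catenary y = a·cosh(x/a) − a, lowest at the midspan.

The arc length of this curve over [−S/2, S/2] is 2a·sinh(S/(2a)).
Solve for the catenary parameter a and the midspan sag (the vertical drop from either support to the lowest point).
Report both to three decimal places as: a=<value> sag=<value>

a=99.528 sag=34.153

seed: a₀ = √(S³/(24(L−S))) = √(160.520³/(24·17.972)) = 97.924170
iter 1: u=0.819614  f(a)=+6.134e-01  f'(a)=-3.923e-01  a ← 97.924170 − (+6.134e-01/-3.923e-01) = 99.487692
iter 2: u=0.806733  f(a)=+1.500e-02  f'(a)=-3.733e-01  a ← 99.487692 − (+1.500e-02/-3.733e-01) = 99.527869
iter 3: u=0.806407  f(a)=+9.468e-06  f'(a)=-3.729e-01  a ← 99.527869 − (+9.468e-06/-3.729e-01) = 99.527895
iter 4: u=0.806407  f(a)=+3.752e-12  f'(a)=-3.729e-01  a ← 99.527895 − (+3.752e-12/-3.729e-01) = 99.527895
converged: |Δa| < 1e-12 after 4 iterations
sag = a·(cosh(S/(2a)) − 1) = 99.527895·(cosh(0.806407) − 1) = 34.153257
T_max/T_min = cosh(S/(2a)) = 1.343153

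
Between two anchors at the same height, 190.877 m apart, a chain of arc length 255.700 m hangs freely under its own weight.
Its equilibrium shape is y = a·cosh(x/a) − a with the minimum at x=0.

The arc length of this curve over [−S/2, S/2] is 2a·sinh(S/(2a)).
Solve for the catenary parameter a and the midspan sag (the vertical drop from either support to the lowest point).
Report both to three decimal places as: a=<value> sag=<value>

a=70.029 sag=75.744

seed: a₀ = √(S³/(24(L−S))) = √(190.877³/(24·64.823)) = 66.859052
iter 1: u=1.427458  f(a)=+6.934e+00  f'(a)=-2.364e+00  a ← 66.859052 − (+6.934e+00/-2.364e+00) = 69.792094
iter 2: u=1.367469  f(a)=+4.824e-01  f'(a)=-2.046e+00  a ← 69.792094 − (+4.824e-01/-2.046e+00) = 70.027912
iter 3: u=1.362864  f(a)=+2.721e-03  f'(a)=-2.023e+00  a ← 70.027912 − (+2.721e-03/-2.023e+00) = 70.029258
iter 4: u=1.362838  f(a)=+8.762e-08  f'(a)=-2.022e+00  a ← 70.029258 − (+8.762e-08/-2.022e+00) = 70.029258
iter 5: u=1.362838  f(a)=-2.842e-14  f'(a)=-2.022e+00  a ← 70.029258 − (-2.842e-14/-2.022e+00) = 70.029258
converged: |Δa| < 1e-12 after 5 iterations
sag = a·(cosh(S/(2a)) − 1) = 70.029258·(cosh(1.362838) − 1) = 75.743577
T_max/T_min = cosh(S/(2a)) = 2.081599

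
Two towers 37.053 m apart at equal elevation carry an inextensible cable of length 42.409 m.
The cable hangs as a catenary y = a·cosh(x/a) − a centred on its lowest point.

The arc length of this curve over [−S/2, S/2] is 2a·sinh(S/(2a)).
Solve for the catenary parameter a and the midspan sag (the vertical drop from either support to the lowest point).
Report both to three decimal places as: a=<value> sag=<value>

a=20.311 sag=9.052

seed: a₀ = √(S³/(24(L−S))) = √(37.053³/(24·5.356)) = 19.893407
iter 1: u=0.931288  f(a)=+2.371e-01  f'(a)=-5.866e-01  a ← 19.893407 − (+2.371e-01/-5.866e-01) = 20.297601
iter 2: u=0.912743  f(a)=+7.419e-03  f'(a)=-5.504e-01  a ← 20.297601 − (+7.419e-03/-5.504e-01) = 20.311079
iter 3: u=0.912138  f(a)=+7.784e-06  f'(a)=-5.493e-01  a ← 20.311079 − (+7.784e-06/-5.493e-01) = 20.311094
iter 4: u=0.912137  f(a)=+8.590e-12  f'(a)=-5.493e-01  a ← 20.311094 − (+8.590e-12/-5.493e-01) = 20.311094
converged: |Δa| < 1e-12 after 4 iterations
sag = a·(cosh(S/(2a)) − 1) = 20.311094·(cosh(0.912137) − 1) = 9.051661
T_max/T_min = cosh(S/(2a)) = 1.445651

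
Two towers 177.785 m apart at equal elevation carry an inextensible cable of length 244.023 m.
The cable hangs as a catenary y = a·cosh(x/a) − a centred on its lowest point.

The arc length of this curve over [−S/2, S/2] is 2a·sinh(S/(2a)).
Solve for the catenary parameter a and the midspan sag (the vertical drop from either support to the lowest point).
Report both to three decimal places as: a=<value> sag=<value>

seed: a₀ = √(S³/(24(L−S))) = √(177.785³/(24·66.238)) = 59.454324
iter 1: u=1.495139  f(a)=+7.810e+00  f'(a)=-2.768e+00  a ← 59.454324 − (+7.810e+00/-2.768e+00) = 62.276142
iter 2: u=1.427393  f(a)=+5.905e-01  f'(a)=-2.364e+00  a ← 62.276142 − (+5.905e-01/-2.364e+00) = 62.525941
iter 3: u=1.421690  f(a)=+3.985e-03  f'(a)=-2.332e+00  a ← 62.525941 − (+3.985e-03/-2.332e+00) = 62.527650
iter 4: u=1.421651  f(a)=+1.842e-07  f'(a)=-2.332e+00  a ← 62.527650 − (+1.842e-07/-2.332e+00) = 62.527650
iter 5: u=1.421651  f(a)=-2.842e-14  f'(a)=-2.332e+00  a ← 62.527650 − (-2.842e-14/-2.332e+00) = 62.527650
converged: |Δa| < 1e-12 after 5 iterations
sag = a·(cosh(S/(2a)) − 1) = 62.527650·(cosh(1.421651) − 1) = 74.572726
T_max/T_min = cosh(S/(2a)) = 2.192636

a=62.528 sag=74.573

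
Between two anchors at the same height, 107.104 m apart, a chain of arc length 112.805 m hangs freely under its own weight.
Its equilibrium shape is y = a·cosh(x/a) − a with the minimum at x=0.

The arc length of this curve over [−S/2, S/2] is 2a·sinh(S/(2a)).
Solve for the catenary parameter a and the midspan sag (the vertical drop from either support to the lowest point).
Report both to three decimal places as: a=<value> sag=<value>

a=95.508 sag=15.411

seed: a₀ = √(S³/(24(L−S))) = √(107.104³/(24·5.701)) = 94.760511
iter 1: u=0.565130  f(a)=+9.173e-02  f'(a)=-1.242e-01  a ← 94.760511 − (+9.173e-02/-1.242e-01) = 95.499029
iter 2: u=0.560760  f(a)=+1.083e-03  f'(a)=-1.213e-01  a ← 95.499029 − (+1.083e-03/-1.213e-01) = 95.507962
iter 3: u=0.560707  f(a)=+1.551e-07  f'(a)=-1.213e-01  a ← 95.507962 − (+1.551e-07/-1.213e-01) = 95.507963
iter 4: u=0.560707  f(a)=+1.421e-14  f'(a)=-1.213e-01  a ← 95.507963 − (+1.421e-14/-1.213e-01) = 95.507963
converged: |Δa| < 1e-12 after 4 iterations
sag = a·(cosh(S/(2a)) − 1) = 95.507963·(cosh(0.560707) − 1) = 15.410985
T_max/T_min = cosh(S/(2a)) = 1.161358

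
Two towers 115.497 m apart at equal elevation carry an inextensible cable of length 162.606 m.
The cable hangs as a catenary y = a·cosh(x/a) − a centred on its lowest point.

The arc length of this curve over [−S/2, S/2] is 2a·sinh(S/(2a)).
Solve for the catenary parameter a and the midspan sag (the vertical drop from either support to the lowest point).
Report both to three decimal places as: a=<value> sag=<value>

a=38.990 sag=51.179

seed: a₀ = √(S³/(24(L−S))) = √(115.497³/(24·47.109)) = 36.914628
iter 1: u=1.564380  f(a)=+6.112e+00  f'(a)=-3.234e+00  a ← 36.914628 − (+6.112e+00/-3.234e+00) = 38.804503
iter 2: u=1.488191  f(a)=+5.007e-01  f'(a)=-2.724e+00  a ← 38.804503 − (+5.007e-01/-2.724e+00) = 38.988323
iter 3: u=1.481174  f(a)=+4.024e-03  f'(a)=-2.680e+00  a ← 38.988323 − (+4.024e-03/-2.680e+00) = 38.989825
iter 4: u=1.481117  f(a)=+2.644e-07  f'(a)=-2.680e+00  a ← 38.989825 − (+2.644e-07/-2.680e+00) = 38.989825
iter 5: u=1.481117  f(a)=+0.000e+00  f'(a)=-2.680e+00  a ← 38.989825 − (+0.000e+00/-2.680e+00) = 38.989825
converged: |Δa| < 1e-12 after 5 iterations
sag = a·(cosh(S/(2a)) − 1) = 38.989825·(cosh(1.481117) − 1) = 51.178819
T_max/T_min = cosh(S/(2a)) = 2.312620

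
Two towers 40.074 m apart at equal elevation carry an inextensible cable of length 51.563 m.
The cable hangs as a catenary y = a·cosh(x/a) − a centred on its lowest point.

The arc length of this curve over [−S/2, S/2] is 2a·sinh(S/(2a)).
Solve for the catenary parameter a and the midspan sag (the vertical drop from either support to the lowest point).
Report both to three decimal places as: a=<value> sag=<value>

a=15.895 sag=14.392

seed: a₀ = √(S³/(24(L−S))) = √(40.074³/(24·11.489)) = 15.277325
iter 1: u=1.311552  f(a)=+1.030e+00  f'(a)=-1.779e+00  a ← 15.277325 − (+1.030e+00/-1.779e+00) = 15.856016
iter 2: u=1.263684  f(a)=+6.139e-02  f'(a)=-1.573e+00  a ← 15.856016 − (+6.139e-02/-1.573e+00) = 15.895050
iter 3: u=1.260581  f(a)=+2.489e-04  f'(a)=-1.560e+00  a ← 15.895050 − (+2.489e-04/-1.560e+00) = 15.895210
iter 4: u=1.260568  f(a)=+4.127e-09  f'(a)=-1.560e+00  a ← 15.895210 − (+4.127e-09/-1.560e+00) = 15.895210
iter 5: u=1.260568  f(a)=+7.105e-15  f'(a)=-1.560e+00  a ← 15.895210 − (+7.105e-15/-1.560e+00) = 15.895210
converged: |Δa| < 1e-12 after 5 iterations
sag = a·(cosh(S/(2a)) − 1) = 15.895210·(cosh(1.260568) − 1) = 14.392468
T_max/T_min = cosh(S/(2a)) = 1.905459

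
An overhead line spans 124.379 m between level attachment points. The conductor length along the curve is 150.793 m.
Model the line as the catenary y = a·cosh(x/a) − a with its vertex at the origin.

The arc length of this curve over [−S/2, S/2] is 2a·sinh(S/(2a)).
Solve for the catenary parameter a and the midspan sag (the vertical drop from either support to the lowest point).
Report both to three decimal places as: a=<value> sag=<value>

a=56.769 sag=37.610

seed: a₀ = √(S³/(24(L−S))) = √(124.379³/(24·26.414)) = 55.093185
iter 1: u=1.128806  f(a)=+1.735e+00  f'(a)=-1.087e+00  a ← 55.093185 − (+1.735e+00/-1.087e+00) = 56.689498
iter 2: u=1.097020  f(a)=+7.826e-02  f'(a)=-9.907e-01  a ← 56.689498 − (+7.826e-02/-9.907e-01) = 56.768487
iter 3: u=1.095493  f(a)=+1.759e-04  f'(a)=-9.863e-01  a ← 56.768487 − (+1.759e-04/-9.863e-01) = 56.768665
iter 4: u=1.095490  f(a)=+8.931e-10  f'(a)=-9.863e-01  a ← 56.768665 − (+8.931e-10/-9.863e-01) = 56.768665
iter 5: u=1.095490  f(a)=+0.000e+00  f'(a)=-9.863e-01  a ← 56.768665 − (+0.000e+00/-9.863e-01) = 56.768665
converged: |Δa| < 1e-12 after 5 iterations
sag = a·(cosh(S/(2a)) − 1) = 56.768665·(cosh(1.095490) − 1) = 37.609900
T_max/T_min = cosh(S/(2a)) = 1.662512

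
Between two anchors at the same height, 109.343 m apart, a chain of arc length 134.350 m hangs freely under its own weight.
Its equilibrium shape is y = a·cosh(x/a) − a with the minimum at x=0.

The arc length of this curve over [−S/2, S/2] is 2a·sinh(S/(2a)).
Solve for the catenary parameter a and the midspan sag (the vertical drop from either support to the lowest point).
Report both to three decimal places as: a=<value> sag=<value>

a=48.195 sag=34.481

seed: a₀ = √(S³/(24(L−S))) = √(109.343³/(24·25.007)) = 46.671317
iter 1: u=1.171415  f(a)=+1.773e+00  f'(a)=-1.226e+00  a ← 46.671317 − (+1.773e+00/-1.226e+00) = 48.117316
iter 2: u=1.136213  f(a)=+8.573e-02  f'(a)=-1.110e+00  a ← 48.117316 − (+8.573e-02/-1.110e+00) = 48.194543
iter 3: u=1.134392  f(a)=+2.230e-04  f'(a)=-1.104e+00  a ← 48.194543 − (+2.230e-04/-1.104e+00) = 48.194745
iter 4: u=1.134387  f(a)=+1.518e-09  f'(a)=-1.104e+00  a ← 48.194745 − (+1.518e-09/-1.104e+00) = 48.194745
iter 5: u=1.134387  f(a)=+0.000e+00  f'(a)=-1.104e+00  a ← 48.194745 − (+0.000e+00/-1.104e+00) = 48.194745
converged: |Δa| < 1e-12 after 5 iterations
sag = a·(cosh(S/(2a)) − 1) = 48.194745·(cosh(1.134387) − 1) = 34.480608
T_max/T_min = cosh(S/(2a)) = 1.715443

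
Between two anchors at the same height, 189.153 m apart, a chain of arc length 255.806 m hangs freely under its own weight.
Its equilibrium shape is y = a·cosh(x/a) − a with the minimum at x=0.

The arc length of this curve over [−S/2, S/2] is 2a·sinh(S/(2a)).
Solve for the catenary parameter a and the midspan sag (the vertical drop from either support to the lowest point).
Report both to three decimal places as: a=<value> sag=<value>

seed: a₀ = √(S³/(24(L−S))) = √(189.153³/(24·66.653)) = 65.043571
iter 1: u=1.454048  f(a)=+7.411e+00  f'(a)=-2.517e+00  a ← 65.043571 − (+7.411e+00/-2.517e+00) = 67.988300
iter 2: u=1.391070  f(a)=+5.330e-01  f'(a)=-2.167e+00  a ← 67.988300 − (+5.330e-01/-2.167e+00) = 68.234309
iter 3: u=1.386055  f(a)=+3.229e-03  f'(a)=-2.141e+00  a ← 68.234309 − (+3.229e-03/-2.141e+00) = 68.235818
iter 4: u=1.386024  f(a)=+1.201e-07  f'(a)=-2.140e+00  a ← 68.235818 − (+1.201e-07/-2.140e+00) = 68.235818
iter 5: u=1.386024  f(a)=+0.000e+00  f'(a)=-2.140e+00  a ← 68.235818 − (+0.000e+00/-2.140e+00) = 68.235818
converged: |Δa| < 1e-12 after 5 iterations
sag = a·(cosh(S/(2a)) − 1) = 68.235818·(cosh(1.386024) − 1) = 76.730744
T_max/T_min = cosh(S/(2a)) = 2.124494

a=68.236 sag=76.731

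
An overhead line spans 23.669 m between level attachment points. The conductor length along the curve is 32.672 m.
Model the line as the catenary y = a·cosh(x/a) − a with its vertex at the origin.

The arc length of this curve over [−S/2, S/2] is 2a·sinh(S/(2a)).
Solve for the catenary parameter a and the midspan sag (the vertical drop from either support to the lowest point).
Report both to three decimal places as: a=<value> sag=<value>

a=8.247 sag=10.053

seed: a₀ = √(S³/(24(L−S))) = √(23.669³/(24·9.003)) = 7.833766
iter 1: u=1.510704  f(a)=+1.085e+00  f'(a)=-2.868e+00  a ← 7.833766 − (+1.085e+00/-2.868e+00) = 8.212110
iter 2: u=1.441103  f(a)=+8.355e-02  f'(a)=-2.442e+00  a ← 8.212110 − (+8.355e-02/-2.442e+00) = 8.246332
iter 3: u=1.435123  f(a)=+5.869e-04  f'(a)=-2.407e+00  a ← 8.246332 − (+5.869e-04/-2.407e+00) = 8.246576
iter 4: u=1.435080  f(a)=+2.941e-08  f'(a)=-2.407e+00  a ← 8.246576 − (+2.941e-08/-2.407e+00) = 8.246576
iter 5: u=1.435080  f(a)=+0.000e+00  f'(a)=-2.407e+00  a ← 8.246576 − (+0.000e+00/-2.407e+00) = 8.246576
converged: |Δa| < 1e-12 after 5 iterations
sag = a·(cosh(S/(2a)) − 1) = 8.246576·(cosh(1.435080) − 1) = 10.052903
T_max/T_min = cosh(S/(2a)) = 2.219040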